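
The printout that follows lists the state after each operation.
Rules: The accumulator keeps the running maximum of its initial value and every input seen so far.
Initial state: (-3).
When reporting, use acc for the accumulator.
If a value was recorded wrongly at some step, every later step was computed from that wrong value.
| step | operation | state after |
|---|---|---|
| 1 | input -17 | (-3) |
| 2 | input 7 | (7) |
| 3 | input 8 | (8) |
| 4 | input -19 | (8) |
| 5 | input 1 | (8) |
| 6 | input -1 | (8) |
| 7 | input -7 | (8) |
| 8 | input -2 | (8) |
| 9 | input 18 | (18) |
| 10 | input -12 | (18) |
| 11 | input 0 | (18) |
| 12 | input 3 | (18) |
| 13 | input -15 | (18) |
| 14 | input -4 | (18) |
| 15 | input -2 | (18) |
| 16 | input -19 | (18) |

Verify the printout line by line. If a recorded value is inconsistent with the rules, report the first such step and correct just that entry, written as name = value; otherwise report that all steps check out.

1. acc = max(-3, -17) = -3 (consistent with the printout)
2. acc = max(-3, 7) = 7 (in agreement)
3. acc = max(7, 8) = 8 (agrees with the printout)
4. acc = max(8, -19) = 8 (confirmed correct)
5. acc = max(8, 1) = 8 (verified)
6. acc = max(8, -1) = 8 (in agreement)
7. acc = max(8, -7) = 8 (confirmed correct)
8. acc = max(8, -2) = 8 (consistent with the printout)
9. acc = max(8, 18) = 18 (no discrepancy)
10. acc = max(18, -12) = 18 (in agreement)
11. acc = max(18, 0) = 18 (checks out)
12. acc = max(18, 3) = 18 (verified)
13. acc = max(18, -15) = 18 (exactly as logged)
14. acc = max(18, -4) = 18 (consistent with the printout)
15. acc = max(18, -2) = 18 (confirmed correct)
16. acc = max(18, -19) = 18 (matches)
Nothing is out of place; the run is error-free.

no error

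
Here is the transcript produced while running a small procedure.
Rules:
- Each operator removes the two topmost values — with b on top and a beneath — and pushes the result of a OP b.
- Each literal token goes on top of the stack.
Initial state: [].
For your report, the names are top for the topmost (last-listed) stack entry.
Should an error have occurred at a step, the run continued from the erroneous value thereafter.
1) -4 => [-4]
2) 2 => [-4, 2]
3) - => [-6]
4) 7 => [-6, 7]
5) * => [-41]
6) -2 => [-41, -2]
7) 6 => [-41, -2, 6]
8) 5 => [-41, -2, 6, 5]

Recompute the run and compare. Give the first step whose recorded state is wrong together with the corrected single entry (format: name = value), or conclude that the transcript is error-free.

1. push -4: top = -4 (in agreement)
2. push 2: top = 2 (no discrepancy)
3. -4 - 2 = -6 (in agreement)
4. push 7: top = 7 (agrees with the transcript)
5. -6 * 7 = -42 (the entry is off here)
First deviation found at step 5; the corrected entry is top = -42.

step 5, top = -42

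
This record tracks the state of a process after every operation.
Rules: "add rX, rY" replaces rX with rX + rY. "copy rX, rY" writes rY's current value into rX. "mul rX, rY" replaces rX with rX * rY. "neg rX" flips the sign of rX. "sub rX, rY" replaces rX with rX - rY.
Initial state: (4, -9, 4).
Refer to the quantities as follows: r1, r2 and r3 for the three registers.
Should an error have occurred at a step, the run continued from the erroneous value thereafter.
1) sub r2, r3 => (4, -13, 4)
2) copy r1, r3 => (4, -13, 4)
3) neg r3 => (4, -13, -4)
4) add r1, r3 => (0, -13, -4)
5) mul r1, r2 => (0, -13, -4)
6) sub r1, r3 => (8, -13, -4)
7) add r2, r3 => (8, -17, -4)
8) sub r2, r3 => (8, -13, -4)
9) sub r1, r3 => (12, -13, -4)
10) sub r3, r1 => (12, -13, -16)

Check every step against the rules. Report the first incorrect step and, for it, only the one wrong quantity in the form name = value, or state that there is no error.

step 6, r1 = 4

step 1: r2 = -9 - 4 = -13 -> agrees with the record
step 2: r1 = 4 -> exactly as logged
step 3: r3 = -(4) = -4 -> exactly as logged
step 4: r1 = 4 + -4 = 0 -> in agreement
step 5: r1 = 0 * -13 = 0 -> no discrepancy
step 6: r1 = 0 - -4 = 4 -> the record has a different value
Conclusion: step 6 carries the first error; the entry should be r1 = 4.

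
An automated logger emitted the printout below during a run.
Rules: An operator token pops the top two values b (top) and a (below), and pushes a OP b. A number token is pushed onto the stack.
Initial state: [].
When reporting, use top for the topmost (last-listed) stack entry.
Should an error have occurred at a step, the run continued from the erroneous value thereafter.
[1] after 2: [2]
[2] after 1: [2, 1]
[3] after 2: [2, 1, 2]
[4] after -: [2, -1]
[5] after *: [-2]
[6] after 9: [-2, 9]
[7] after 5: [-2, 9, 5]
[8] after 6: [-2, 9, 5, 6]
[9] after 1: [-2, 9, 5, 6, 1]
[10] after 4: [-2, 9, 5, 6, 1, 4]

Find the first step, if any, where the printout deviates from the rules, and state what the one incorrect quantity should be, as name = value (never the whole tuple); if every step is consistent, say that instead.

no error

Recomputing the run from the initial state:
step 1: [2]
step 2: [2, 1]
step 3: [2, 1, 2]
step 4: [2, -1]
step 5: [-2]
step 6: [-2, 9]
step 7: [-2, 9, 5]
step 8: [-2, 9, 5, 6]
step 9: [-2, 9, 5, 6, 1]
step 10: [-2, 9, 5, 6, 1, 4]
This matches the printout at every step.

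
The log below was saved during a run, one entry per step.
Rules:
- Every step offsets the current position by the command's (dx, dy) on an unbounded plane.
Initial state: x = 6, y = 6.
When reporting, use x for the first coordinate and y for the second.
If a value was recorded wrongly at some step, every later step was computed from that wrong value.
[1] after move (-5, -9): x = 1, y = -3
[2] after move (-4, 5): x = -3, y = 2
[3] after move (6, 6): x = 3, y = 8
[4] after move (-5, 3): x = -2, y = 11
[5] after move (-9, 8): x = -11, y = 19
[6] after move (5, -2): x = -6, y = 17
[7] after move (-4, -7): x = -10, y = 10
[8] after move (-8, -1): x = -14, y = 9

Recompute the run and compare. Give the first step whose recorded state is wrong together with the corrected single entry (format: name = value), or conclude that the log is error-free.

step 8, x = -18

1. x = 6 + (-5) = 1, y = 6 + (-9) = -3 (confirmed correct)
2. x = 1 + (-4) = -3, y = -3 + (5) = 2 (exactly as logged)
3. x = -3 + (6) = 3, y = 2 + (6) = 8 (consistent with the log)
4. x = 3 + (-5) = -2, y = 8 + (3) = 11 (checks out)
5. x = -2 + (-9) = -11, y = 11 + (8) = 19 (exactly as logged)
6. x = -11 + (5) = -6, y = 19 + (-2) = 17 (consistent with the log)
7. x = -6 + (-4) = -10, y = 17 + (-7) = 10 (checks out)
8. x = -10 + (-8) = -18, y = 10 + (-1) = 9 (a discrepancy with the log)
The audit stops at step 8: the recorded entry is wrong and should be x = -18.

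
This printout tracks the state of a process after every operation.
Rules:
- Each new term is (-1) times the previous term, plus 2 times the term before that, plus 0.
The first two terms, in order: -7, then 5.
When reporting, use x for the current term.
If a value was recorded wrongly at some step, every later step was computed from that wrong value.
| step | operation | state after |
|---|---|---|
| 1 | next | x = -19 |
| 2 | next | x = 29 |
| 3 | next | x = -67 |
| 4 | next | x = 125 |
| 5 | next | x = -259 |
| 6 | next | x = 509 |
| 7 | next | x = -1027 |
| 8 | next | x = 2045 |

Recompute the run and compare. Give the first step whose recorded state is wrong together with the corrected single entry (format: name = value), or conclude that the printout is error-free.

Step 1: x = -1*(5) + (2)*(-7) + (0) = -19 — same as recorded.
Step 2: x = -1*(-19) + (2)*(5) + (0) = 29 — agrees with the printout.
Step 3: x = -1*(29) + (2)*(-19) + (0) = -67 — in agreement.
Step 4: x = -1*(-67) + (2)*(29) + (0) = 125 — consistent with the printout.
Step 5: x = -1*(125) + (2)*(-67) + (0) = -259 — verified.
Step 6: x = -1*(-259) + (2)*(125) + (0) = 509 — matches.
Step 7: x = -1*(509) + (2)*(-259) + (0) = -1027 — verified.
Step 8: x = -1*(-1027) + (2)*(509) + (0) = 2045 — agrees with the printout.
Each recorded entry agrees with the recomputation.

no error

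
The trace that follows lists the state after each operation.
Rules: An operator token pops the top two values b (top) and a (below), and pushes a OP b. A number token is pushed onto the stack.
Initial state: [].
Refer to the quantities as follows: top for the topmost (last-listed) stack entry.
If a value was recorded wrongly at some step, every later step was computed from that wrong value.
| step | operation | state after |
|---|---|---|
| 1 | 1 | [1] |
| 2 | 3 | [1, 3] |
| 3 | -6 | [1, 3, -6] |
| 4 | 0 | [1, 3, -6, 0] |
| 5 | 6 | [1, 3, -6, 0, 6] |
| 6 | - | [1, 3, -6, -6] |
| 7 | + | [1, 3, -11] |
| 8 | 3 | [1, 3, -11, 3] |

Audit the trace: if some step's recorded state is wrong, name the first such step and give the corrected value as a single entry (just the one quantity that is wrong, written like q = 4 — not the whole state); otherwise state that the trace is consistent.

step 7, top = -12

Step 1: push 1: top = 1 — same as recorded.
Step 2: push 3: top = 3 — checks out.
Step 3: push -6: top = -6 — exactly as logged.
Step 4: push 0: top = 0 — matches.
Step 5: push 6: top = 6 — in agreement.
Step 6: 0 - 6 = -6 — agrees with the trace.
Step 7: -6 + -6 = -12 — not what was recorded.
The audit stops at step 7: the recorded entry is wrong and should be top = -12.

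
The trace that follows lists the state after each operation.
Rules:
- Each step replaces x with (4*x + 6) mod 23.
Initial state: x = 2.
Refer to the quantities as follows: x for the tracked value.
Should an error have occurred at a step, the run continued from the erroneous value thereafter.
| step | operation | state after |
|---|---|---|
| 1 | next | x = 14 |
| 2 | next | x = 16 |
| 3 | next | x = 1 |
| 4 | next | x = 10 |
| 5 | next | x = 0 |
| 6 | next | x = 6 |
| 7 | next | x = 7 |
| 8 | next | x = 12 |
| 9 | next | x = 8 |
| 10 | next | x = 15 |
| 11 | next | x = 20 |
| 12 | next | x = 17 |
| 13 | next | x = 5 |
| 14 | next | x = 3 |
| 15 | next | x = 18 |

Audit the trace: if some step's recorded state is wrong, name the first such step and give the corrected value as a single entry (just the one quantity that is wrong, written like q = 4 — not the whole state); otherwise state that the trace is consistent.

step 8, x = 11

1. x = (4*2 + 6) mod 23 = 14 (checks out)
2. x = (4*14 + 6) mod 23 = 16 (agrees with the trace)
3. x = (4*16 + 6) mod 23 = 1 (checks out)
4. x = (4*1 + 6) mod 23 = 10 (checks out)
5. x = (4*10 + 6) mod 23 = 0 (consistent with the trace)
6. x = (4*0 + 6) mod 23 = 6 (same as recorded)
7. x = (4*6 + 6) mod 23 = 7 (no discrepancy)
8. x = (4*7 + 6) mod 23 = 11 (the trace disagrees here)
The earliest wrong entry is at step 8: it should read x = 11.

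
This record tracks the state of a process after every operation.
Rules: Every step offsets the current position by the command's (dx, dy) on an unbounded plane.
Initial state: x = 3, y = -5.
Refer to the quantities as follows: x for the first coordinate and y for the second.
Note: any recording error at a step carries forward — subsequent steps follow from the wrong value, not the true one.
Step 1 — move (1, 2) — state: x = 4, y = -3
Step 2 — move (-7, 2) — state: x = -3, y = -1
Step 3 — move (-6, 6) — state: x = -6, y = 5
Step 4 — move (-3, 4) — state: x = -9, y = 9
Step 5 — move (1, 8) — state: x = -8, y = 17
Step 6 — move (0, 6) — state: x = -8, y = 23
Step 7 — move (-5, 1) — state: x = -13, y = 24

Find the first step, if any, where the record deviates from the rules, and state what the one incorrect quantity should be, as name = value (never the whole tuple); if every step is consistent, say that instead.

step 1: x = 3 + (1) = 4, y = -5 + (2) = -3 -> no discrepancy
step 2: x = 4 + (-7) = -3, y = -3 + (2) = -1 -> no discrepancy
step 3: x = -3 + (-6) = -9, y = -1 + (6) = 5 -> the record disagrees here
The audit stops at step 3: the recorded entry is wrong and should be x = -9.

step 3, x = -9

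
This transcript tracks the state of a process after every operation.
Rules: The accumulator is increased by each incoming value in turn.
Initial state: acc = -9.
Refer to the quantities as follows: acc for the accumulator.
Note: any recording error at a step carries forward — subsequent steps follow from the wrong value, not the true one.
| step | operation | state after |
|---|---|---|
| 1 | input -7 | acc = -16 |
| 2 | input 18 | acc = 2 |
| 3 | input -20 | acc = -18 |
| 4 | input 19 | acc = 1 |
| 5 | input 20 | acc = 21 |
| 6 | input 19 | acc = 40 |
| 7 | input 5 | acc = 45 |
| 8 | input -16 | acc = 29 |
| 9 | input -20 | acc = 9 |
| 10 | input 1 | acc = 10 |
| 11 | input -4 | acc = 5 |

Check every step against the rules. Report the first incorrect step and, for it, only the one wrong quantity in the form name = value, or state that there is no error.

step 11, acc = 6

Step 1: acc = -9 + -7 = -16 — verified.
Step 2: acc = -16 + 18 = 2 — in agreement.
Step 3: acc = 2 + -20 = -18 — confirmed correct.
Step 4: acc = -18 + 19 = 1 — confirmed correct.
Step 5: acc = 1 + 20 = 21 — checks out.
Step 6: acc = 21 + 19 = 40 — exactly as logged.
Step 7: acc = 40 + 5 = 45 — exactly as logged.
Step 8: acc = 45 + -16 = 29 — matches.
Step 9: acc = 29 + -20 = 9 — in agreement.
Step 10: acc = 9 + 1 = 10 — same as recorded.
Step 11: acc = 10 + -4 = 6 — not what was recorded.
The earliest wrong entry is at step 11: it should read acc = 6.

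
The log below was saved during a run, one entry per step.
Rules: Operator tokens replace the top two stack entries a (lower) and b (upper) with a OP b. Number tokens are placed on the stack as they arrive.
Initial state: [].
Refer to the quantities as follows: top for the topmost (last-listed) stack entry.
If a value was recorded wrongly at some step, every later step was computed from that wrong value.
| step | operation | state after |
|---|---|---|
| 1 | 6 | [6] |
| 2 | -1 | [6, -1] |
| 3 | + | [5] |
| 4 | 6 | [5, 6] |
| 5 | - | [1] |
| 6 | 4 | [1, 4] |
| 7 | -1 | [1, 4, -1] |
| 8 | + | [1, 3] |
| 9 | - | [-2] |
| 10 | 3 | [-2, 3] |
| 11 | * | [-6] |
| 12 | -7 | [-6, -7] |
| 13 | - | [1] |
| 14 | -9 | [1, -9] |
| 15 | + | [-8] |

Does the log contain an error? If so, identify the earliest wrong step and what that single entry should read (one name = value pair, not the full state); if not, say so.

1. push 6: top = 6 (verified)
2. push -1: top = -1 (in agreement)
3. 6 + -1 = 5 (same as recorded)
4. push 6: top = 6 (no discrepancy)
5. 5 - 6 = -1 (this is not what the log shows)
First incorrect step: 5; the correct value is top = -1.

step 5, top = -1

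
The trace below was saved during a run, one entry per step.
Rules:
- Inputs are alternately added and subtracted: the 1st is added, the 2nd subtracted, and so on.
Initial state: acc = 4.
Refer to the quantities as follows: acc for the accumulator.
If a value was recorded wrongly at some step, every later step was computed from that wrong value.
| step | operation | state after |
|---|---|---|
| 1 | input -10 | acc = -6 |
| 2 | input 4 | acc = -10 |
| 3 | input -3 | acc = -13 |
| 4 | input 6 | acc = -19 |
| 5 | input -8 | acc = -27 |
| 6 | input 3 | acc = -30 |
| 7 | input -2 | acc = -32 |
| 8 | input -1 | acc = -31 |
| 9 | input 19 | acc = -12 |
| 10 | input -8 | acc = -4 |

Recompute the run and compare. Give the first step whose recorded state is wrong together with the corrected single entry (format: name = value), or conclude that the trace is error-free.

step 1: acc = 4 + -10 = -6 -> same as recorded
step 2: acc = -6 - 4 = -10 -> same as recorded
step 3: acc = -10 + -3 = -13 -> consistent with the trace
step 4: acc = -13 - 6 = -19 -> confirmed correct
step 5: acc = -19 + -8 = -27 -> confirmed correct
step 6: acc = -27 - 3 = -30 -> consistent with the trace
step 7: acc = -30 + -2 = -32 -> confirmed correct
step 8: acc = -32 - -1 = -31 -> checks out
step 9: acc = -31 + 19 = -12 -> no discrepancy
step 10: acc = -12 - -8 = -4 -> no discrepancy
Nothing is out of place; the run is error-free.

no error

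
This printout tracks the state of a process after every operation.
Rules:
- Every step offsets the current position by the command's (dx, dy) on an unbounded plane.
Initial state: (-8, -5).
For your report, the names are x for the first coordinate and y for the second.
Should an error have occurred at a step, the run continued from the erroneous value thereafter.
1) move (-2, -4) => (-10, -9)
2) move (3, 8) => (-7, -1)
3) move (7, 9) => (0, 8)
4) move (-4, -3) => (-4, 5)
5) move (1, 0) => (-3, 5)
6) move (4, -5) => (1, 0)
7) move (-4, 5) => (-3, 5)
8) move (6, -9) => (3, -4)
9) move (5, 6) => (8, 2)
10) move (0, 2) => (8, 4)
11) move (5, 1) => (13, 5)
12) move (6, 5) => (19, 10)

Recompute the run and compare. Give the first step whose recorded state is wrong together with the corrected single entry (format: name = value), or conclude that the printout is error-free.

no error

step 1: x = -8 + (-2) = -10, y = -5 + (-4) = -9 -> exactly as logged
step 2: x = -10 + (3) = -7, y = -9 + (8) = -1 -> no discrepancy
step 3: x = -7 + (7) = 0, y = -1 + (9) = 8 -> exactly as logged
step 4: x = 0 + (-4) = -4, y = 8 + (-3) = 5 -> no discrepancy
step 5: x = -4 + (1) = -3, y = 5 + (0) = 5 -> matches
step 6: x = -3 + (4) = 1, y = 5 + (-5) = 0 -> verified
step 7: x = 1 + (-4) = -3, y = 0 + (5) = 5 -> matches
step 8: x = -3 + (6) = 3, y = 5 + (-9) = -4 -> agrees with the printout
step 9: x = 3 + (5) = 8, y = -4 + (6) = 2 -> confirmed correct
step 10: x = 8 + (0) = 8, y = 2 + (2) = 4 -> agrees with the printout
step 11: x = 8 + (5) = 13, y = 4 + (1) = 5 -> confirmed correct
step 12: x = 13 + (6) = 19, y = 5 + (5) = 10 -> same as recorded
No step deviates from the rules.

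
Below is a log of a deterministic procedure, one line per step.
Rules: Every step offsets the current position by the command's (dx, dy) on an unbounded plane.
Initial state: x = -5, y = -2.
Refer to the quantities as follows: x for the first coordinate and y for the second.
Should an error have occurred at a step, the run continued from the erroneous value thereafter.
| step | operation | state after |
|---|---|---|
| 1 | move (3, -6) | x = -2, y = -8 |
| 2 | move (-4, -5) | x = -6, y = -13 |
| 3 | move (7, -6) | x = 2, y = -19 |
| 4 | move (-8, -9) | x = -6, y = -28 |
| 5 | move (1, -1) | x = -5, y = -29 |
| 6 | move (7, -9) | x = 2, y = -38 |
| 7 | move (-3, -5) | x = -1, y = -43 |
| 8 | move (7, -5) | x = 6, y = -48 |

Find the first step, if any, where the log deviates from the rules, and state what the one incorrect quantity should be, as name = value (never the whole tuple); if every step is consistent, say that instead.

step 3, x = 1

step 1: x = -5 + (3) = -2, y = -2 + (-6) = -8 -> in agreement
step 2: x = -2 + (-4) = -6, y = -8 + (-5) = -13 -> agrees with the log
step 3: x = -6 + (7) = 1, y = -13 + (-6) = -19 -> not what was recorded
First incorrect step: 3; the correct value is x = 1.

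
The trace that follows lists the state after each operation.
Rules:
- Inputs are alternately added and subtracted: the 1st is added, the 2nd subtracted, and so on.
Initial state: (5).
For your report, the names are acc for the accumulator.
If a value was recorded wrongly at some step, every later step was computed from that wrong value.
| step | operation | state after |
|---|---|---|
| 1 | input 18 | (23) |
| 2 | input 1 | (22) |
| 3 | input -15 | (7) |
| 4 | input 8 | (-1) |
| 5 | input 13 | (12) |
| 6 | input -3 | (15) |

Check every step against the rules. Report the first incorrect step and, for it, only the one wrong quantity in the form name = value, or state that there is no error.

1. acc = 5 + 18 = 23 (in agreement)
2. acc = 23 - 1 = 22 (agrees with the trace)
3. acc = 22 + -15 = 7 (matches)
4. acc = 7 - 8 = -1 (verified)
5. acc = -1 + 13 = 12 (verified)
6. acc = 12 - -3 = 15 (in agreement)
All entries verified; no error found.

no error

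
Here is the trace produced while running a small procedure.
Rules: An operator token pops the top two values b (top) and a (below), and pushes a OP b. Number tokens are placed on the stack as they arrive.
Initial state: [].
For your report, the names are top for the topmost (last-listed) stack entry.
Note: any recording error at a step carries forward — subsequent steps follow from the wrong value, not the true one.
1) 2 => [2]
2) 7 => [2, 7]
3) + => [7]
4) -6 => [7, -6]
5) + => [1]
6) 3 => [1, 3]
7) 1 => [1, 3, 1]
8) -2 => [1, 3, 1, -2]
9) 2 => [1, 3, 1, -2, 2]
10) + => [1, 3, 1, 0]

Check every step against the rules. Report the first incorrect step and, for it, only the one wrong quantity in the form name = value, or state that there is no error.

Recomputing the run from the initial state:
step 1: [2]
step 2: [2, 7]
step 3: [9]
step 4: [9, -6]
step 5: [3]
step 6: [3, 3]
step 7: [3, 3, 1]
step 8: [3, 3, 1, -2]
step 9: [3, 3, 1, -2, 2]
step 10: [3, 3, 1, 0]
The first disagreement with the trace is at step 3, where the value should be top = 9.

step 3, top = 9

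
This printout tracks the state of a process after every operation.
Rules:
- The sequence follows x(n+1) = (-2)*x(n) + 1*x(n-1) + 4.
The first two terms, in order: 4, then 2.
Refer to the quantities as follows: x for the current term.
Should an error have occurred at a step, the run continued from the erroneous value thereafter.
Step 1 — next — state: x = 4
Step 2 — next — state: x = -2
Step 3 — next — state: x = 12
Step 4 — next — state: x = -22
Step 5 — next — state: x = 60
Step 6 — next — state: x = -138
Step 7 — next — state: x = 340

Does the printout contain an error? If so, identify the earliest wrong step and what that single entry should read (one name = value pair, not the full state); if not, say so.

Recomputing the run from the initial state:
step 1: x = 4
step 2: x = -2
step 3: x = 12
step 4: x = -22
step 5: x = 60
step 6: x = -138
step 7: x = 340
This matches the printout at every step.

no error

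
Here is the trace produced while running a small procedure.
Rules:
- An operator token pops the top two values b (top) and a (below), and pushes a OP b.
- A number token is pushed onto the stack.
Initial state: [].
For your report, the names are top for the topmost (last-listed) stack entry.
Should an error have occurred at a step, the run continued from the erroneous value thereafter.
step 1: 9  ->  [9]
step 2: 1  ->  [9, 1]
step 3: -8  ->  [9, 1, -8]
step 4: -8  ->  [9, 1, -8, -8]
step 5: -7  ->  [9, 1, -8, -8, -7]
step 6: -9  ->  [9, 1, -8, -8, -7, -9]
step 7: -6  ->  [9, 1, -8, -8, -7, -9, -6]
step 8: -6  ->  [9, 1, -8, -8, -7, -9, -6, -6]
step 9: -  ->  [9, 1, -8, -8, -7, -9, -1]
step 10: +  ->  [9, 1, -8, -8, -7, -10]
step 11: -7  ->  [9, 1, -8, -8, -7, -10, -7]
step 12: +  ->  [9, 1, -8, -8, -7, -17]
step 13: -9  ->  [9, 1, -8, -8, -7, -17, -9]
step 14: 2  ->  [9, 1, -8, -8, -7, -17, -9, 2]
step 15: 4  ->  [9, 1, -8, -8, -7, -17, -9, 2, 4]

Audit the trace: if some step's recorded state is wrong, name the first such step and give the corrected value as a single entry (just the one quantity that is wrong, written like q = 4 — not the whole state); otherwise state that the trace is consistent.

Recomputing the run from the initial state:
step 1: [9]
step 2: [9, 1]
step 3: [9, 1, -8]
step 4: [9, 1, -8, -8]
step 5: [9, 1, -8, -8, -7]
step 6: [9, 1, -8, -8, -7, -9]
step 7: [9, 1, -8, -8, -7, -9, -6]
step 8: [9, 1, -8, -8, -7, -9, -6, -6]
step 9: [9, 1, -8, -8, -7, -9, 0]
step 10: [9, 1, -8, -8, -7, -9]
step 11: [9, 1, -8, -8, -7, -9, -7]
step 12: [9, 1, -8, -8, -7, -16]
step 13: [9, 1, -8, -8, -7, -16, -9]
step 14: [9, 1, -8, -8, -7, -16, -9, 2]
step 15: [9, 1, -8, -8, -7, -16, -9, 2, 4]
The first disagreement with the trace is at step 9, where the value should be top = 0.

step 9, top = 0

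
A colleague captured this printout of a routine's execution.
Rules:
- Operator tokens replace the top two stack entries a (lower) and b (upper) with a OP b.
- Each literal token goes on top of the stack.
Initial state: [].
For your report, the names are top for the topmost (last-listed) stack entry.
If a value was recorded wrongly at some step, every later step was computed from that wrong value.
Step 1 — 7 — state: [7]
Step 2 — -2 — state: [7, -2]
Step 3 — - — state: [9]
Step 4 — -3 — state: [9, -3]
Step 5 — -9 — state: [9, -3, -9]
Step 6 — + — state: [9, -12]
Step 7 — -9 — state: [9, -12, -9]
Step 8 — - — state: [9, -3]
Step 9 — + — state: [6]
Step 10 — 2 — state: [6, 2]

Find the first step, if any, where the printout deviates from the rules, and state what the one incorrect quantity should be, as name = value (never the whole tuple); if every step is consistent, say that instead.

Step 1: push 7: top = 7 — checks out.
Step 2: push -2: top = -2 — consistent with the printout.
Step 3: 7 - -2 = 9 — agrees with the printout.
Step 4: push -3: top = -3 — no discrepancy.
Step 5: push -9: top = -9 — agrees with the printout.
Step 6: -3 + -9 = -12 — checks out.
Step 7: push -9: top = -9 — exactly as logged.
Step 8: -12 - -9 = -3 — in agreement.
Step 9: 9 + -3 = 6 — in agreement.
Step 10: push 2: top = 2 — in agreement.
No step deviates from the rules.

no error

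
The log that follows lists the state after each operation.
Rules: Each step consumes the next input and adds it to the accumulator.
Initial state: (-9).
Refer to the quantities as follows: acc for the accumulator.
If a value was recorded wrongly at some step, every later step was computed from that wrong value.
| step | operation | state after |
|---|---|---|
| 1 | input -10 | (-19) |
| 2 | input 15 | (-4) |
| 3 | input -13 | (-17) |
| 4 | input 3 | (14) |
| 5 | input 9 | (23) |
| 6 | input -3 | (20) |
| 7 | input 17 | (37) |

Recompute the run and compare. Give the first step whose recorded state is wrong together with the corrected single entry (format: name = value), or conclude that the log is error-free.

Step 1: acc = -9 + -10 = -19 — consistent with the log.
Step 2: acc = -19 + 15 = -4 — verified.
Step 3: acc = -4 + -13 = -17 — consistent with the log.
Step 4: acc = -17 + 3 = -14 — not what was recorded.
The audit stops at step 4: the recorded entry is wrong and should be acc = -14.

step 4, acc = -14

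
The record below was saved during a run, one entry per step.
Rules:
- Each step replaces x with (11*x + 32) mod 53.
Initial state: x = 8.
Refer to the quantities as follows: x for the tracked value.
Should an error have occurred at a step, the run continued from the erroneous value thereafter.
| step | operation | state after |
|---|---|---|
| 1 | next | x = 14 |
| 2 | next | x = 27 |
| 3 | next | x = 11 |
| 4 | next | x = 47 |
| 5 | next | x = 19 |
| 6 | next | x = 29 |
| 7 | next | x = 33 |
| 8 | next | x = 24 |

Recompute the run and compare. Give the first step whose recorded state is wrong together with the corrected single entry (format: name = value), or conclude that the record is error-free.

no error

Recomputing the run from the initial state:
step 1: x = 14
step 2: x = 27
step 3: x = 11
step 4: x = 47
step 5: x = 19
step 6: x = 29
step 7: x = 33
step 8: x = 24
This matches the record at every step.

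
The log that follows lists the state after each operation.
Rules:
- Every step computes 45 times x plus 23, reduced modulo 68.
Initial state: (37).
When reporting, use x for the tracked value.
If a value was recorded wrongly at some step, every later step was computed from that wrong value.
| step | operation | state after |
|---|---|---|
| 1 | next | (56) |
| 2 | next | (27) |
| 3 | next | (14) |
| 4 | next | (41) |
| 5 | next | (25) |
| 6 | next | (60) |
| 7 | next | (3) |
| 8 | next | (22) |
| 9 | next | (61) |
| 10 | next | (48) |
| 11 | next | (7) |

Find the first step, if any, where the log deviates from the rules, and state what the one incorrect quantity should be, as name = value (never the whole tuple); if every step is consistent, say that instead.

Recomputing the run from the initial state:
step 1: x = 56
step 2: x = 27
step 3: x = 14
step 4: x = 41
step 5: x = 32
step 6: x = 35
step 7: x = 34
step 8: x = 57
step 9: x = 4
step 10: x = 67
step 11: x = 46
The first disagreement with the log is at step 5, where the value should be x = 32.

step 5, x = 32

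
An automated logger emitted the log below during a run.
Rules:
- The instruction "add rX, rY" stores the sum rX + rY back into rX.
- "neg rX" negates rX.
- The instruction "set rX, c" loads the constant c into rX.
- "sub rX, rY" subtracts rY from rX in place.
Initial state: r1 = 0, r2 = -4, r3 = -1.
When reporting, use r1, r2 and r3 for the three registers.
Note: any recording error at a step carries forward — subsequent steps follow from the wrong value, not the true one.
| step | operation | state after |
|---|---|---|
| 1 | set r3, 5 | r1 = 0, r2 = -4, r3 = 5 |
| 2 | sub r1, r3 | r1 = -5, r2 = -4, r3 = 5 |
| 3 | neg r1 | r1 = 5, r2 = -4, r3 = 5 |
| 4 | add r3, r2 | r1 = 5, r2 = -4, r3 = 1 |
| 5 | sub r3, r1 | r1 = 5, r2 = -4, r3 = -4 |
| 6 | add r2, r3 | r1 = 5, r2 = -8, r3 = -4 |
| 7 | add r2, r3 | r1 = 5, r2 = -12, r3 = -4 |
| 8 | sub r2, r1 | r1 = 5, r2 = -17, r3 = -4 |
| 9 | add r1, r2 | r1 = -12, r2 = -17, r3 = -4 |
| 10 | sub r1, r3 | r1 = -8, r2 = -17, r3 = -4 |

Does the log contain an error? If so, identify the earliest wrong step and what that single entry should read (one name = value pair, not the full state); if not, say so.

Recomputing the run from the initial state:
step 1: r1 = 0, r2 = -4, r3 = 5
step 2: r1 = -5, r2 = -4, r3 = 5
step 3: r1 = 5, r2 = -4, r3 = 5
step 4: r1 = 5, r2 = -4, r3 = 1
step 5: r1 = 5, r2 = -4, r3 = -4
step 6: r1 = 5, r2 = -8, r3 = -4
step 7: r1 = 5, r2 = -12, r3 = -4
step 8: r1 = 5, r2 = -17, r3 = -4
step 9: r1 = -12, r2 = -17, r3 = -4
step 10: r1 = -8, r2 = -17, r3 = -4
This matches the log at every step.

no error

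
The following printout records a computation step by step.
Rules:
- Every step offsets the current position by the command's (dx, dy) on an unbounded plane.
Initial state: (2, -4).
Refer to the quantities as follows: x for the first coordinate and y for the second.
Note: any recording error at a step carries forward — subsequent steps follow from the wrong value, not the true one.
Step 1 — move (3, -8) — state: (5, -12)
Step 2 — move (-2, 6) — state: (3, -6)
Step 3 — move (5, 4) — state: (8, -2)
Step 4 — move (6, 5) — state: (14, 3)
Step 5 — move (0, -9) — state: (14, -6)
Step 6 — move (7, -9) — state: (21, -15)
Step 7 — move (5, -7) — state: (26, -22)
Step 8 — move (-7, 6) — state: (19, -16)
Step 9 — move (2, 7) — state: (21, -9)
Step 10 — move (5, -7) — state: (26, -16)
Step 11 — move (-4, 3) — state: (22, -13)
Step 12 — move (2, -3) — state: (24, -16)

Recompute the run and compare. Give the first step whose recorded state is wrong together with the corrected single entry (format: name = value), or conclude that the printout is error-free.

step 1: x = 2 + (3) = 5, y = -4 + (-8) = -12 -> in agreement
step 2: x = 5 + (-2) = 3, y = -12 + (6) = -6 -> verified
step 3: x = 3 + (5) = 8, y = -6 + (4) = -2 -> matches
step 4: x = 8 + (6) = 14, y = -2 + (5) = 3 -> checks out
step 5: x = 14 + (0) = 14, y = 3 + (-9) = -6 -> checks out
step 6: x = 14 + (7) = 21, y = -6 + (-9) = -15 -> confirmed correct
step 7: x = 21 + (5) = 26, y = -15 + (-7) = -22 -> same as recorded
step 8: x = 26 + (-7) = 19, y = -22 + (6) = -16 -> matches
step 9: x = 19 + (2) = 21, y = -16 + (7) = -9 -> exactly as logged
step 10: x = 21 + (5) = 26, y = -9 + (-7) = -16 -> same as recorded
step 11: x = 26 + (-4) = 22, y = -16 + (3) = -13 -> verified
step 12: x = 22 + (2) = 24, y = -13 + (-3) = -16 -> exactly as logged
The recomputation confirms every line.

no error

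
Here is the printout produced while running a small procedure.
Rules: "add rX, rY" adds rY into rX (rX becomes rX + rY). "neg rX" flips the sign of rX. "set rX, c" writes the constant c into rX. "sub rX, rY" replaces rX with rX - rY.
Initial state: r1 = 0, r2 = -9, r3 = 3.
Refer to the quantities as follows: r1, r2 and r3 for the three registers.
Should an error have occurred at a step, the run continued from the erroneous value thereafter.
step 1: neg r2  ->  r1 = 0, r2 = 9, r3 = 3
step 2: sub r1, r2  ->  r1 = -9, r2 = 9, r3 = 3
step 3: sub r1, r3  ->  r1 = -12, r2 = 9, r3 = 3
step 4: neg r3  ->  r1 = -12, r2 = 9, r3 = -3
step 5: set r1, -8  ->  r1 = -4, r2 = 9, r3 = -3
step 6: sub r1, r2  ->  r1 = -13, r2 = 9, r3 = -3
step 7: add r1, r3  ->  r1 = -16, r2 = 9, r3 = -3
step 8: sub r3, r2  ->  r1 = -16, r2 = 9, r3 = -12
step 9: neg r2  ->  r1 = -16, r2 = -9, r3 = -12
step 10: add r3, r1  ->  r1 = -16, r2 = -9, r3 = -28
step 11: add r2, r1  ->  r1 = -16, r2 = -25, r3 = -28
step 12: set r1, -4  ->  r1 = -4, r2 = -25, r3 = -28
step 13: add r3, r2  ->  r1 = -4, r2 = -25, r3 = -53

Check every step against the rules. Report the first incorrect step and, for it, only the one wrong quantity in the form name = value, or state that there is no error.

1. r2 = -(-9) = 9 (in agreement)
2. r1 = 0 - 9 = -9 (agrees with the printout)
3. r1 = -9 - 3 = -12 (agrees with the printout)
4. r3 = -(3) = -3 (checks out)
5. r1 = -8 (a discrepancy with the printout)
Step 5 is the first one off; corrected, r1 = -8.

step 5, r1 = -8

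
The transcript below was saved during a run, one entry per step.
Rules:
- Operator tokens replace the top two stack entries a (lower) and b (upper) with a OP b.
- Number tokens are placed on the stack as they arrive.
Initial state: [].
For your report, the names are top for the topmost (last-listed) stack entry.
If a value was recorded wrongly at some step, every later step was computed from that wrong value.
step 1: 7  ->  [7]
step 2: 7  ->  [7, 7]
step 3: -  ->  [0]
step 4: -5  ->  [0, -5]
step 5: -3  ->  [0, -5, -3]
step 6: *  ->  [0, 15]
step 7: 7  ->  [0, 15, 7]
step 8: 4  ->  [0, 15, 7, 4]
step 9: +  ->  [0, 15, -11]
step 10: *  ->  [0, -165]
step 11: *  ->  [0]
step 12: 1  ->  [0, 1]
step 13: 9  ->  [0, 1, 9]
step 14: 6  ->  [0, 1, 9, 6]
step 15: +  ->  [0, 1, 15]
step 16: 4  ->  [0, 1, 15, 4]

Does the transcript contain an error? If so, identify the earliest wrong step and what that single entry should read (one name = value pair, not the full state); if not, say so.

step 9, top = 11

step 1: push 7: top = 7 -> same as recorded
step 2: push 7: top = 7 -> exactly as logged
step 3: 7 - 7 = 0 -> consistent with the transcript
step 4: push -5: top = -5 -> exactly as logged
step 5: push -3: top = -3 -> agrees with the transcript
step 6: -5 * -3 = 15 -> exactly as logged
step 7: push 7: top = 7 -> agrees with the transcript
step 8: push 4: top = 4 -> consistent with the transcript
step 9: 7 + 4 = 11 -> the recorded entry deviates here
Step 9 is the first one off; corrected, top = 11.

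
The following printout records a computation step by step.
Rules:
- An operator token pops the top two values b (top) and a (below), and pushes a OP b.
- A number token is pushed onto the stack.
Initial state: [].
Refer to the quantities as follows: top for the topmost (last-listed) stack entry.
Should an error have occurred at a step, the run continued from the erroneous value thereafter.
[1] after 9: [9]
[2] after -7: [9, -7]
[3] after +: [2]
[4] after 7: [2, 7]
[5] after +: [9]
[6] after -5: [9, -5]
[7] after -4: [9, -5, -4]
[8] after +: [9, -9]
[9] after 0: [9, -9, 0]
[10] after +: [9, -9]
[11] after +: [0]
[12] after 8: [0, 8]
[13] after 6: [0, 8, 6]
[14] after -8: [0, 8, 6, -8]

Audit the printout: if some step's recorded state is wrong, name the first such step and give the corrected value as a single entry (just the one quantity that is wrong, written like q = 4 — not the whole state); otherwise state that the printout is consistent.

no error

Recomputing the run from the initial state:
step 1: [9]
step 2: [9, -7]
step 3: [2]
step 4: [2, 7]
step 5: [9]
step 6: [9, -5]
step 7: [9, -5, -4]
step 8: [9, -9]
step 9: [9, -9, 0]
step 10: [9, -9]
step 11: [0]
step 12: [0, 8]
step 13: [0, 8, 6]
step 14: [0, 8, 6, -8]
This matches the printout at every step.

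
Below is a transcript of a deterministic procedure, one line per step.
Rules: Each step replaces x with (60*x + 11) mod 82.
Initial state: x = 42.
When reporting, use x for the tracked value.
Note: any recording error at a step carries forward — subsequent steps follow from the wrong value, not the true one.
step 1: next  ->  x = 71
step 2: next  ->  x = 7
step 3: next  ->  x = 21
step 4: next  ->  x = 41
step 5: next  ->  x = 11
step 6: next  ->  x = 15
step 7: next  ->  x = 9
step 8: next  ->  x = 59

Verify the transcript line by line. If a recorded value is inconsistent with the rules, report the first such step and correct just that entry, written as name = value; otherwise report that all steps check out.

Recomputing the run from the initial state:
step 1: x = 71
step 2: x = 7
step 3: x = 21
step 4: x = 41
step 5: x = 11
step 6: x = 15
step 7: x = 9
step 8: x = 59
This matches the transcript at every step.

no error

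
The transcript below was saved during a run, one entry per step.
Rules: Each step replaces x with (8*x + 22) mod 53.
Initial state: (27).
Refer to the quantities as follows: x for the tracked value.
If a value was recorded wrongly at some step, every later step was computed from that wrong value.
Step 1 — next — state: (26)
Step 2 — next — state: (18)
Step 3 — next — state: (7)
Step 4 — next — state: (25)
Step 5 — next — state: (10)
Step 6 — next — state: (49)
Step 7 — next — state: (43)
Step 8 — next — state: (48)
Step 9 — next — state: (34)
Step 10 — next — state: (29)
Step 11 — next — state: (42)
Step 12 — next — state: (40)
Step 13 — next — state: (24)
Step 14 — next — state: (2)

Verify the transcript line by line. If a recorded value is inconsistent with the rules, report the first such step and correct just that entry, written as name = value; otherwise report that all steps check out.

step 9, x = 35

Recomputing the run from the initial state:
step 1: x = 26
step 2: x = 18
step 3: x = 7
step 4: x = 25
step 5: x = 10
step 6: x = 49
step 7: x = 43
step 8: x = 48
step 9: x = 35
step 10: x = 37
step 11: x = 0
step 12: x = 22
step 13: x = 39
step 14: x = 16
The first disagreement with the transcript is at step 9, where the value should be x = 35.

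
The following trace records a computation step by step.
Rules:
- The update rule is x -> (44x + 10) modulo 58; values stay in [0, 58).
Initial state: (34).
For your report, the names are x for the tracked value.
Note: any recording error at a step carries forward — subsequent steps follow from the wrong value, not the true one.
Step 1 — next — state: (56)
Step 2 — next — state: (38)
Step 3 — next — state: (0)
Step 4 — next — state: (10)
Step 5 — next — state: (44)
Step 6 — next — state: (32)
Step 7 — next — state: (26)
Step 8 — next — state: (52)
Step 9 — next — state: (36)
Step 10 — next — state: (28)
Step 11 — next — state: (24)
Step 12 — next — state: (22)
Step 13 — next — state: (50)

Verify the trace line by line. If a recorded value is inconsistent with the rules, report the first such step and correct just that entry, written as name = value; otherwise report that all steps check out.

Recomputing the run from the initial state:
step 1: x = 56
step 2: x = 38
step 3: x = 0
step 4: x = 10
step 5: x = 44
step 6: x = 32
step 7: x = 26
step 8: x = 52
step 9: x = 36
step 10: x = 28
step 11: x = 24
step 12: x = 22
step 13: x = 50
This matches the trace at every step.

no error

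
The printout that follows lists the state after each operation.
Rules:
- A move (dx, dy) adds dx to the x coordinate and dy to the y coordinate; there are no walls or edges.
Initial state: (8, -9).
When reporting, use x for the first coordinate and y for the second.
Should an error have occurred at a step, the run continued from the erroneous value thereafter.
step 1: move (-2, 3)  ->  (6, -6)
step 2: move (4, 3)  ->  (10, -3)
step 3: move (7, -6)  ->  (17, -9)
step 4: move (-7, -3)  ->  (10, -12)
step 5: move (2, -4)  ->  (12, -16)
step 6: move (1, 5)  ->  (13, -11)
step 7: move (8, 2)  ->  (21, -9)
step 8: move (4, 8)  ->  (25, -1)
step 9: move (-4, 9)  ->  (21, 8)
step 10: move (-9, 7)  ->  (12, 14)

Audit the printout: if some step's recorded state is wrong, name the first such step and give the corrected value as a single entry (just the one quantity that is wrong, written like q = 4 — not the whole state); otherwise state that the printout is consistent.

Recomputing the run from the initial state:
step 1: x = 6, y = -6
step 2: x = 10, y = -3
step 3: x = 17, y = -9
step 4: x = 10, y = -12
step 5: x = 12, y = -16
step 6: x = 13, y = -11
step 7: x = 21, y = -9
step 8: x = 25, y = -1
step 9: x = 21, y = 8
step 10: x = 12, y = 15
The first disagreement with the printout is at step 10, where the value should be y = 15.

step 10, y = 15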